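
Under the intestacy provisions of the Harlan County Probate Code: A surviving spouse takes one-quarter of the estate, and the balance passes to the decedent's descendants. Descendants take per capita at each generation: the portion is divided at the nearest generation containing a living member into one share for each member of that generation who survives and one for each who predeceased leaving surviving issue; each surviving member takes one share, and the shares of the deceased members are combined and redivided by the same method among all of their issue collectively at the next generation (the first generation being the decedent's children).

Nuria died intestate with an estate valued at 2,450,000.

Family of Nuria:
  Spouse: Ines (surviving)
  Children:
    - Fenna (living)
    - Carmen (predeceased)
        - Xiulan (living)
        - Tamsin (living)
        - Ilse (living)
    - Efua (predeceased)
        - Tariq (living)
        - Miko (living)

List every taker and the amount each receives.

Ines takes one-quarter of 2,450,000 = 612,500. The remaining 1,837,500 passes to the descendants.
The descendants' portion (1,837,500) is divided at the children's generation into 3 shares of 612,500. Fenna takes 612,500. The 2 shares of the deceased (Carmen and Efua) are combined into a pool of 1,225,000.
That pool (1,225,000) is divided at the grandchildren's generation equally among Xiulan, Tamsin, Ilse, Tariq, and Miko: 245,000 each.

Ines: 612,500; Fenna: 612,500; Xiulan: 245,000; Tamsin: 245,000; Ilse: 245,000; Tariq: 245,000; Miko: 245,000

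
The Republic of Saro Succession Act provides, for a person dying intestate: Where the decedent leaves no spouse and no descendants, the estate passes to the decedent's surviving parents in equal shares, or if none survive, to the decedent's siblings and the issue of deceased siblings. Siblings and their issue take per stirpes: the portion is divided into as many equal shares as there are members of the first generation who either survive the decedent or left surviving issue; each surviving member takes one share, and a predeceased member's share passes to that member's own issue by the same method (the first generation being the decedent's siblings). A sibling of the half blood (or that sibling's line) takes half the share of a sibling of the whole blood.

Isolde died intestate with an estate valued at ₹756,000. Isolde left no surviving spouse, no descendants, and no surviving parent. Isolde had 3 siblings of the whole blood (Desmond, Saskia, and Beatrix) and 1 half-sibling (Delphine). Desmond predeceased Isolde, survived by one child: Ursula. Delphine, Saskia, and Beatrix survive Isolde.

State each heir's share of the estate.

The entire ₹756,000 passes to the siblings and their issue.
Counting each half-blood sibling's line as half a unit, there are 7/2 units in ₹756,000, so one unit is ₹216,000. Whole-blood lines (Desmond, Saskia, and Beatrix) take ₹216,000 each; half-blood lines (Delphine) take ₹108,000 each.
Desmond's share (₹216,000) passes entirely to Ursula.

Ursula: ₹216,000; Delphine: ₹108,000; Saskia: ₹216,000; Beatrix: ₹216,000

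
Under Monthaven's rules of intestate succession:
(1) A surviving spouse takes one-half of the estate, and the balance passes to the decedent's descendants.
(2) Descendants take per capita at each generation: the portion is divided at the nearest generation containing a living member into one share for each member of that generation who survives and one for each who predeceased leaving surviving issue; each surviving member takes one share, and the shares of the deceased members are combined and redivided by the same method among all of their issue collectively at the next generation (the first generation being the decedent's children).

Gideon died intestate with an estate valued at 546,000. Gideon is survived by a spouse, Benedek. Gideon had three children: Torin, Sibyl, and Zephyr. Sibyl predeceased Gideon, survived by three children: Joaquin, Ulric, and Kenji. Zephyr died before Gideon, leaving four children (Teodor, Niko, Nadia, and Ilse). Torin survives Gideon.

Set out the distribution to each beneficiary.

Benedek: 273,000; Torin: 91,000; Joaquin: 26,000; Ulric: 26,000; Kenji: 26,000; Teodor: 26,000; Niko: 26,000; Nadia: 26,000; Ilse: 26,000

Benedek takes one-half of 546,000 = 273,000. The remaining 273,000 passes to the descendants.
The descendants' portion (273,000) is divided at the children's generation into 3 shares of 91,000. Torin takes 91,000. The 2 shares of the deceased (Sibyl and Zephyr) are combined into a pool of 182,000.
That pool (182,000) is divided at the grandchildren's generation equally among Joaquin, Ulric, Kenji, Teodor, Niko, Nadia, and Ilse: 26,000 each.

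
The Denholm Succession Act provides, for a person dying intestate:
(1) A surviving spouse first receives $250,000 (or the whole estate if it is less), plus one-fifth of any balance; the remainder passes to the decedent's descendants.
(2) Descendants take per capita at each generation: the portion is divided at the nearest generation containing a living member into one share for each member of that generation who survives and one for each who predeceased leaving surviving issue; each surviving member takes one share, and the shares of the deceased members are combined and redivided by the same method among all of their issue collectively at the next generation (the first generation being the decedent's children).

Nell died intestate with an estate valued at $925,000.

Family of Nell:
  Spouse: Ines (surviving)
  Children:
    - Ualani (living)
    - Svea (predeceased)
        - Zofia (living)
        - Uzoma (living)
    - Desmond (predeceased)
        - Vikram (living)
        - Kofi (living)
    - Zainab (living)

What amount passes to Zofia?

Ines first takes $250,000, leaving a balance of $675,000. Ines then takes one-fifth of the balance ($135,000), for a total of $385,000. The remaining $540,000 passes to the descendants.
The descendants' portion ($540,000) is divided at the children's generation into 4 shares of $135,000. Ualani and Zainab each take $135,000. The 2 shares of the deceased (Svea and Desmond) are combined into a pool of $270,000.
That pool ($270,000) is divided at the grandchildren's generation equally among Zofia, Uzoma, Vikram, and Kofi: $67,500 each.

Zofia receives $67,500.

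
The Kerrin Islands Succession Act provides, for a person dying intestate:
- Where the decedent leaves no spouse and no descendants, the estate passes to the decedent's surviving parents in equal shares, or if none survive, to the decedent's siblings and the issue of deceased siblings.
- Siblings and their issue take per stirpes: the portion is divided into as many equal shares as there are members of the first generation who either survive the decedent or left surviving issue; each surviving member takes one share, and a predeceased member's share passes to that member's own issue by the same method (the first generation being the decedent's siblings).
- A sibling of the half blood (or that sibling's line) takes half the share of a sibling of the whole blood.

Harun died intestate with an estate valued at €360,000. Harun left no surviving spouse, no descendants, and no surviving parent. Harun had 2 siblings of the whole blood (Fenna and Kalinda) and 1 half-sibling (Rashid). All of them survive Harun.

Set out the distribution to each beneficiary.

Rashid: €72,000; Fenna: €144,000; Kalinda: €144,000

The entire €360,000 passes to the siblings and their issue.
Counting each half-blood sibling's line as half a unit, there are 5/2 units in €360,000, so one unit is €144,000. Whole-blood lines (Fenna and Kalinda) take €144,000 each; half-blood lines (Rashid) take €72,000 each.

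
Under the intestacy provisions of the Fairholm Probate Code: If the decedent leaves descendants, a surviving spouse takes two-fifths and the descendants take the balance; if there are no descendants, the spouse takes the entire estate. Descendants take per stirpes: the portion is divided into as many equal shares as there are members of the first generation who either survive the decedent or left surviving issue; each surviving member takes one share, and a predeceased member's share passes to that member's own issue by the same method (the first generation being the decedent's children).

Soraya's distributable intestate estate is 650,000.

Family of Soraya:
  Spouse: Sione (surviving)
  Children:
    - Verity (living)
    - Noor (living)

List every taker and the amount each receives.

Sione takes two-fifths of 650,000 = 260,000. The remaining 390,000 passes to the descendants.
The descendants' portion (390,000) is divided into 2 shares of 195,000: Verity and Noor each take 195,000.

Sione: 260,000; Verity: 195,000; Noor: 195,000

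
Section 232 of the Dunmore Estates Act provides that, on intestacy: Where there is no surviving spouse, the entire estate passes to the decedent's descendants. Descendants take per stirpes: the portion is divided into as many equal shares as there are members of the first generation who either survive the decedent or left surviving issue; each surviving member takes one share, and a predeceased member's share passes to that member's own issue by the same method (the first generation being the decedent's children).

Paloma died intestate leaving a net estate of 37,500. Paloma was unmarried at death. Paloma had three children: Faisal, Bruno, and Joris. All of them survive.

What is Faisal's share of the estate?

Faisal receives 12,500.

The entire 37,500 passes to the descendants.
That amount (37,500) is divided into 3 shares of 12,500: Faisal, Bruno, and Joris each take 12,500.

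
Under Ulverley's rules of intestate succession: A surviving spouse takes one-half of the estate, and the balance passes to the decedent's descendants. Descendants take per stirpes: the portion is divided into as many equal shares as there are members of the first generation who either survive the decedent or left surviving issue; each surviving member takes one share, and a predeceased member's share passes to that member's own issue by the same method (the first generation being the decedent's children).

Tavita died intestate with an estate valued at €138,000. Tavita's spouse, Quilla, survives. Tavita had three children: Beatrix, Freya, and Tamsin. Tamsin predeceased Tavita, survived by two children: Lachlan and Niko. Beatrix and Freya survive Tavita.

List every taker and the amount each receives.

Quilla: €69,000; Beatrix: €23,000; Freya: €23,000; Lachlan: €11,500; Niko: €11,500

Quilla takes one-half of €138,000 = €69,000. The remaining €69,000 passes to the descendants.
The descendants' portion (€69,000) is divided into 3 shares of €23,000: Beatrix and Freya each take €23,000; Tamsin's €23,000 share passes to Tamsin's issue.
Tamsin's share (€23,000) is divided into 2 shares of €11,500: Lachlan and Niko each take €11,500.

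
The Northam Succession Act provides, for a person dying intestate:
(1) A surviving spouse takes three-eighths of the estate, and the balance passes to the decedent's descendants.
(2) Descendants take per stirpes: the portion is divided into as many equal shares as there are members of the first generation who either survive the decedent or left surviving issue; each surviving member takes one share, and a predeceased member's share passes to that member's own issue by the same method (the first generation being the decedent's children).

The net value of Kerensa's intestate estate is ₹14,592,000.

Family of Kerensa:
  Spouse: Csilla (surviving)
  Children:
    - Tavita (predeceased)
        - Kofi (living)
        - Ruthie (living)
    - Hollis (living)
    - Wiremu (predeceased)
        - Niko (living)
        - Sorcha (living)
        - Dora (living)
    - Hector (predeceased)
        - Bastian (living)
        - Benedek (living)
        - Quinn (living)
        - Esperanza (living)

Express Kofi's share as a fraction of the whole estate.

Csilla takes three-eighths of ₹14,592,000 = ₹5,472,000. The remaining ₹9,120,000 passes to the descendants.
The descendants' portion (₹9,120,000) is divided into 4 shares of ₹2,280,000: Hollis takes ₹2,280,000; Tavita's ₹2,280,000 share passes to Tavita's issue; Wiremu's ₹2,280,000 share passes to Wiremu's issue; Hector's ₹2,280,000 share passes to Hector's issue.
Tavita's share (₹2,280,000) is divided into 2 shares of ₹1,140,000: Kofi and Ruthie each take ₹1,140,000.
Wiremu's share (₹2,280,000) is divided into 3 shares of ₹760,000: Niko, Sorcha, and Dora each take ₹760,000.
Hector's share (₹2,280,000) is divided into 4 shares of ₹570,000: Bastian, Benedek, Quinn, and Esperanza each take ₹570,000.

Kofi receives 5/64 of the estate.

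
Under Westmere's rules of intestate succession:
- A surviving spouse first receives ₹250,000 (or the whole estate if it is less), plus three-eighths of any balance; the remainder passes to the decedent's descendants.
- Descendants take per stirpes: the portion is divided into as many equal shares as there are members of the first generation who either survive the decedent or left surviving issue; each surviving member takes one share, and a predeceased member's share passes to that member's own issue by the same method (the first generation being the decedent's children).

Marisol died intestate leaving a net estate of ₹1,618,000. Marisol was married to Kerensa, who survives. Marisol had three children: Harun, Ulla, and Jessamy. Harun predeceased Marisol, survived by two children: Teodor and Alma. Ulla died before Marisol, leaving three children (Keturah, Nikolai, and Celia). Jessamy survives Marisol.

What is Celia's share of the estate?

Celia receives ₹95,000.

Kerensa first takes ₹250,000, leaving a balance of ₹1,368,000. Kerensa then takes three-eighths of the balance (₹513,000), for a total of ₹763,000. The remaining ₹855,000 passes to the descendants.
The descendants' portion (₹855,000) is divided into 3 shares of ₹285,000: Jessamy takes ₹285,000; Harun's ₹285,000 share passes to Harun's issue; Ulla's ₹285,000 share passes to Ulla's issue.
Harun's share (₹285,000) is divided into 2 shares of ₹142,500: Teodor and Alma each take ₹142,500.
Ulla's share (₹285,000) is divided into 3 shares of ₹95,000: Keturah, Nikolai, and Celia each take ₹95,000.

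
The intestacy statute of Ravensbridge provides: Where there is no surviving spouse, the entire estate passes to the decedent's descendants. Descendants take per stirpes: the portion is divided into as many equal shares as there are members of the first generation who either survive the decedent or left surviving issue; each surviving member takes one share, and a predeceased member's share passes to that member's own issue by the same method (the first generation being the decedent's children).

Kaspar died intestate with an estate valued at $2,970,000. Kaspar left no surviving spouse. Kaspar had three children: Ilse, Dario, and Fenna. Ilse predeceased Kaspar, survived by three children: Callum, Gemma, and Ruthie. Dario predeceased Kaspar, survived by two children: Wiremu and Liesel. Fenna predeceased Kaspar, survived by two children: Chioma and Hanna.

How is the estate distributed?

Callum: $330,000; Gemma: $330,000; Ruthie: $330,000; Wiremu: $495,000; Liesel: $495,000; Chioma: $495,000; Hanna: $495,000

The entire $2,970,000 passes to the descendants.
That amount ($2,970,000) is divided into 3 shares of $990,000: Ilse's $990,000 share passes to Ilse's issue; Dario's $990,000 share passes to Dario's issue; Fenna's $990,000 share passes to Fenna's issue.
Ilse's share ($990,000) is divided into 3 shares of $330,000: Callum, Gemma, and Ruthie each take $330,000.
Dario's share ($990,000) is divided into 2 shares of $495,000: Wiremu and Liesel each take $495,000.
Fenna's share ($990,000) is divided into 2 shares of $495,000: Chioma and Hanna each take $495,000.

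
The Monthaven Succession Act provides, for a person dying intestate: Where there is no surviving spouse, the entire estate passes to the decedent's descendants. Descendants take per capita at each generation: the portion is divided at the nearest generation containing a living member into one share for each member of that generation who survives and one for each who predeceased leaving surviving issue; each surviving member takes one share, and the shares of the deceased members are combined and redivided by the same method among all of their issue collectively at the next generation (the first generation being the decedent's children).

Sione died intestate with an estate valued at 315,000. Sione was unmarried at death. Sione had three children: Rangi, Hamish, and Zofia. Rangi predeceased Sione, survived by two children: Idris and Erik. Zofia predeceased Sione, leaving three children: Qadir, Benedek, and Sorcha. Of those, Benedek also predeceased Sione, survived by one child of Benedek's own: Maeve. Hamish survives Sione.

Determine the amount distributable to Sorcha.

Sorcha receives 42,000.

The entire 315,000 passes to the descendants.
That amount (315,000) is divided at the children's generation into 3 shares of 105,000. Hamish takes 105,000. The 2 shares of the deceased (Rangi and Zofia) are combined into a pool of 210,000.
That pool (210,000) is divided at the grandchildren's generation into 5 shares of 42,000. Idris, Erik, Qadir, and Sorcha each take 42,000. The remaining share for the deceased Benedek (42,000) is carried to the next generation.
That pool (42,000) passes entirely to Maeve, the sole taker at the great-grandchildren's generation.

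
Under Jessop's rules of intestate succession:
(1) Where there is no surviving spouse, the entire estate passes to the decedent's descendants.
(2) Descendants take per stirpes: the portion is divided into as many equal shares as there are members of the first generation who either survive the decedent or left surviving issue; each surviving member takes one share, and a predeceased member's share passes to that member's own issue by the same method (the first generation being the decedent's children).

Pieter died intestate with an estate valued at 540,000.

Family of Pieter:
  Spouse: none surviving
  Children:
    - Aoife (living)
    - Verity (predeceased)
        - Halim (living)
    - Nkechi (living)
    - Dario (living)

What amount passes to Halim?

The entire 540,000 passes to the descendants.
That amount (540,000) is divided into 4 shares of 135,000: Aoife, Nkechi, and Dario each take 135,000; Verity's 135,000 share passes to Verity's issue.
Verity's share (135,000) passes entirely to Halim.

Halim receives 135,000.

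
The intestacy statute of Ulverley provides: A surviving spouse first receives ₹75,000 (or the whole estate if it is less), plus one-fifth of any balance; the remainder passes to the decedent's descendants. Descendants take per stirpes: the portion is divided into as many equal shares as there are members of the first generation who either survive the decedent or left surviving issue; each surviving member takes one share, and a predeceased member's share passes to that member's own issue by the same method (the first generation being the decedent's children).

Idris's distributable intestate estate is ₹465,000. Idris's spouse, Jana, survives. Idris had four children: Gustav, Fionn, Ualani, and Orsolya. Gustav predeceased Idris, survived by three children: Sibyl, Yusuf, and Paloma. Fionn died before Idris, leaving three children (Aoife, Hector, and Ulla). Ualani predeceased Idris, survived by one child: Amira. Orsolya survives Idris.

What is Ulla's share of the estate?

Jana first takes ₹75,000, leaving a balance of ₹390,000. Jana then takes one-fifth of the balance (₹78,000), for a total of ₹153,000. The remaining ₹312,000 passes to the descendants.
The descendants' portion (₹312,000) is divided into 4 shares of ₹78,000: Orsolya takes ₹78,000; Gustav's ₹78,000 share passes to Gustav's issue; Fionn's ₹78,000 share passes to Fionn's issue; Ualani's ₹78,000 share passes to Ualani's issue.
Gustav's share (₹78,000) is divided into 3 shares of ₹26,000: Sibyl, Yusuf, and Paloma each take ₹26,000.
Fionn's share (₹78,000) is divided into 3 shares of ₹26,000: Aoife, Hector, and Ulla each take ₹26,000.
Ualani's share (₹78,000) passes entirely to Amira.

Ulla receives ₹26,000.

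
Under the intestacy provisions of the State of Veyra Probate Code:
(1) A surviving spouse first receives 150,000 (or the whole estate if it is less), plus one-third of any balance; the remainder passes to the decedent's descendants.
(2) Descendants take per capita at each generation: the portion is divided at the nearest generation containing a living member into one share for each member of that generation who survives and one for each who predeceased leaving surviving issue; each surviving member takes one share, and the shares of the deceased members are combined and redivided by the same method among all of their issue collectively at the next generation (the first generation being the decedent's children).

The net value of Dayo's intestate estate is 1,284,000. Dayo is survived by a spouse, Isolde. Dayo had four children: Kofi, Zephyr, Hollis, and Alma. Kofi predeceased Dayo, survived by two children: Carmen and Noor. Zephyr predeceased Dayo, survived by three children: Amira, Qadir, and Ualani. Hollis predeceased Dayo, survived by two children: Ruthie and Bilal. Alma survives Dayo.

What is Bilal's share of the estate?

Bilal receives 81,000.

Isolde first takes 150,000, leaving a balance of 1,134,000. Isolde then takes one-third of the balance (378,000), for a total of 528,000. The remaining 756,000 passes to the descendants.
The descendants' portion (756,000) is divided at the children's generation into 4 shares of 189,000. Alma takes 189,000. The 3 shares of the deceased (Kofi, Zephyr, and Hollis) are combined into a pool of 567,000.
That pool (567,000) is divided at the grandchildren's generation equally among Carmen, Noor, Amira, Qadir, Ualani, Ruthie, and Bilal: 81,000 each.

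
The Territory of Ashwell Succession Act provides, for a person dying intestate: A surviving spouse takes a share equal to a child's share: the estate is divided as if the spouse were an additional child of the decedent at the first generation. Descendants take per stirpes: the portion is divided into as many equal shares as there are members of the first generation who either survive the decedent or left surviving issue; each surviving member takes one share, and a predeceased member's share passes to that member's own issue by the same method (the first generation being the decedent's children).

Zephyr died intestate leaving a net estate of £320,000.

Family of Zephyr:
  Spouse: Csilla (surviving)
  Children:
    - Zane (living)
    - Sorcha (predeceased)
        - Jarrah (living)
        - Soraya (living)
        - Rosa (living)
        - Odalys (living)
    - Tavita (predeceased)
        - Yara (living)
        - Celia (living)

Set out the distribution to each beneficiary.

Csilla: £80,000; Zane: £80,000; Jarrah: £20,000; Soraya: £20,000; Rosa: £20,000; Odalys: £20,000; Yara: £40,000; Celia: £40,000

The spouse counts as an additional share at the children's level, so there are 4 primary shares of £80,000. Csilla takes one such share (£80,000).
The children's combined portion (£240,000) is divided into 3 shares of £80,000: Zane takes £80,000; Sorcha's £80,000 share passes to Sorcha's issue; Tavita's £80,000 share passes to Tavita's issue.
Sorcha's share (£80,000) is divided into 4 shares of £20,000: Jarrah, Soraya, Rosa, and Odalys each take £20,000.
Tavita's share (£80,000) is divided into 2 shares of £40,000: Yara and Celia each take £40,000.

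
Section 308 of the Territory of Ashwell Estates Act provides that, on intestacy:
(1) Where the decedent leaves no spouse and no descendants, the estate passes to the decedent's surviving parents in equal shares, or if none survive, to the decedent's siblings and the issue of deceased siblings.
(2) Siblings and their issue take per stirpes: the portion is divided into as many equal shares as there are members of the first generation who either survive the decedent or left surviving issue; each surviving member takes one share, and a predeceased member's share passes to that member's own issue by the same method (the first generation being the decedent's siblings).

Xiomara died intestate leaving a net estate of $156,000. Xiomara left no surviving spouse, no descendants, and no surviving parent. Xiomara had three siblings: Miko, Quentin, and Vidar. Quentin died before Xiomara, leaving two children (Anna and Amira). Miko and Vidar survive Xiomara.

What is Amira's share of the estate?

The entire $156,000 passes to the siblings and their issue.
That amount ($156,000) is divided into 3 shares of $52,000: Miko and Vidar each take $52,000; Quentin's $52,000 share passes to Quentin's issue.
Quentin's share ($52,000) is divided into 2 shares of $26,000: Anna and Amira each take $26,000.

Amira receives $26,000.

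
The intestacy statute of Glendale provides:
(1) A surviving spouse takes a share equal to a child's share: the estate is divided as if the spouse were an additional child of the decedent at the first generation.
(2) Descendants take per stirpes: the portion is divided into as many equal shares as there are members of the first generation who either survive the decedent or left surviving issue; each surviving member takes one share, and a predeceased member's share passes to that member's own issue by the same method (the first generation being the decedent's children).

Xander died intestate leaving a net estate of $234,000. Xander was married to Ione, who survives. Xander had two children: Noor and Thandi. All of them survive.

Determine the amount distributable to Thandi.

The spouse counts as an additional share at the children's level, so there are 3 primary shares of $78,000. Ione takes one such share ($78,000).
The children's combined portion ($156,000) is divided into 2 shares of $78,000: Noor and Thandi each take $78,000.

Thandi receives $78,000.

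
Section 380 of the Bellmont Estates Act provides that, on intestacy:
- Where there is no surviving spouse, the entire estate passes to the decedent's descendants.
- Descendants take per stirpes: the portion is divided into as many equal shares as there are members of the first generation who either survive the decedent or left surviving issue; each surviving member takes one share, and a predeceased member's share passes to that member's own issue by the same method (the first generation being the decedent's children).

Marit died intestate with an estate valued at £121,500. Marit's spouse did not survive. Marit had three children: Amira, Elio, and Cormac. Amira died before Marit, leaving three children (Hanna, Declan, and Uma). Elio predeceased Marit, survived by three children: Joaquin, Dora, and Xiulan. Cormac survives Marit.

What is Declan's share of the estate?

The entire £121,500 passes to the descendants.
That amount (£121,500) is divided into 3 shares of £40,500: Cormac takes £40,500; Amira's £40,500 share passes to Amira's issue; Elio's £40,500 share passes to Elio's issue.
Amira's share (£40,500) is divided into 3 shares of £13,500: Hanna, Declan, and Uma each take £13,500.
Elio's share (£40,500) is divided into 3 shares of £13,500: Joaquin, Dora, and Xiulan each take £13,500.

Declan receives £13,500.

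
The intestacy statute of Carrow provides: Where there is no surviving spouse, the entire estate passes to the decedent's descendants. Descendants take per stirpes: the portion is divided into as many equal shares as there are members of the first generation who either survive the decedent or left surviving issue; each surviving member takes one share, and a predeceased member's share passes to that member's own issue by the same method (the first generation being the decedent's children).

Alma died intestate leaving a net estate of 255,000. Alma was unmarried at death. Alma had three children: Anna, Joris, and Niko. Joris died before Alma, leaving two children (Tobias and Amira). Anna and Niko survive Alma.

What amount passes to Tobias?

Tobias receives 42,500.

The entire 255,000 passes to the descendants.
That amount (255,000) is divided into 3 shares of 85,000: Anna and Niko each take 85,000; Joris's 85,000 share passes to Joris's issue.
Joris's share (85,000) is divided into 2 shares of 42,500: Tobias and Amira each take 42,500.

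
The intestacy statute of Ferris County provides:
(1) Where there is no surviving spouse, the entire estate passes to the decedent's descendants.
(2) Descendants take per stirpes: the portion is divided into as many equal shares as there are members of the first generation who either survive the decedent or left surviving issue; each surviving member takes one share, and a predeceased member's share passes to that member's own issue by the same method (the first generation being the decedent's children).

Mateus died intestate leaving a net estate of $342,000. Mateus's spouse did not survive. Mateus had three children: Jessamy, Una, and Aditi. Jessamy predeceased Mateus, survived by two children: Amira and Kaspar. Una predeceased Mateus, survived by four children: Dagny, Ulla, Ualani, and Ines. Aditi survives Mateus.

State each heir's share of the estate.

Amira: $57,000; Kaspar: $57,000; Dagny: $28,500; Ulla: $28,500; Ualani: $28,500; Ines: $28,500; Aditi: $114,000

The entire $342,000 passes to the descendants.
That amount ($342,000) is divided into 3 shares of $114,000: Aditi takes $114,000; Jessamy's $114,000 share passes to Jessamy's issue; Una's $114,000 share passes to Una's issue.
Jessamy's share ($114,000) is divided into 2 shares of $57,000: Amira and Kaspar each take $57,000.
Una's share ($114,000) is divided into 4 shares of $28,500: Dagny, Ulla, Ualani, and Ines each take $28,500.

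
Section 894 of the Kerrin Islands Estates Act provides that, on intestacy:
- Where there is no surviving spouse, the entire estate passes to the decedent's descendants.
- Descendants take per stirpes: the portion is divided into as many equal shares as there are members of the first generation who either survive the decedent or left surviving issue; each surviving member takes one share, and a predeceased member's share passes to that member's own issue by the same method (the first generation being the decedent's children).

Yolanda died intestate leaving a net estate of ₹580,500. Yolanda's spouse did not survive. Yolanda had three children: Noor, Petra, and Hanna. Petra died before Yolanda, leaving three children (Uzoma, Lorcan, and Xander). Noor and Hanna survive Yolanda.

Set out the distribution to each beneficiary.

Noor: ₹193,500; Uzoma: ₹64,500; Lorcan: ₹64,500; Xander: ₹64,500; Hanna: ₹193,500

The entire ₹580,500 passes to the descendants.
That amount (₹580,500) is divided into 3 shares of ₹193,500: Noor and Hanna each take ₹193,500; Petra's ₹193,500 share passes to Petra's issue.
Petra's share (₹193,500) is divided into 3 shares of ₹64,500: Uzoma, Lorcan, and Xander each take ₹64,500.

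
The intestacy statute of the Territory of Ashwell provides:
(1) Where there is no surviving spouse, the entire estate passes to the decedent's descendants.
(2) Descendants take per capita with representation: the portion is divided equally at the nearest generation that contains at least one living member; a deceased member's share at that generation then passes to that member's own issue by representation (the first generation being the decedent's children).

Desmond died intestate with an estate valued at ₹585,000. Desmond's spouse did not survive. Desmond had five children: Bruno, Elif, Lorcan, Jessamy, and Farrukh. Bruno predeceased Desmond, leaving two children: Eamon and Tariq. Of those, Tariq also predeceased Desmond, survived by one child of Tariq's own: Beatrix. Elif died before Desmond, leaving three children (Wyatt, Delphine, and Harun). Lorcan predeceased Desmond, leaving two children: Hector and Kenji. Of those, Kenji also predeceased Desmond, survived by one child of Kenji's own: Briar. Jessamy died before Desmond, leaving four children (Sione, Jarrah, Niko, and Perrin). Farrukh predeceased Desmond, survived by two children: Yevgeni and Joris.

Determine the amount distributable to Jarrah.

The entire ₹585,000 passes to the descendants.
No child survives, so the initial division is made at the grandchildren's generation.
That amount (₹585,000) is divided into 13 shares of ₹45,000: Eamon, Wyatt, Delphine, Harun, Hector, Sione, Jarrah, Niko, Perrin, Yevgeni, and Joris each take ₹45,000; Tariq's ₹45,000 share passes to Tariq's issue; Kenji's ₹45,000 share passes to Kenji's issue.
Tariq's share (₹45,000) passes entirely to Beatrix.
Kenji's share (₹45,000) passes entirely to Briar.

Jarrah receives ₹45,000.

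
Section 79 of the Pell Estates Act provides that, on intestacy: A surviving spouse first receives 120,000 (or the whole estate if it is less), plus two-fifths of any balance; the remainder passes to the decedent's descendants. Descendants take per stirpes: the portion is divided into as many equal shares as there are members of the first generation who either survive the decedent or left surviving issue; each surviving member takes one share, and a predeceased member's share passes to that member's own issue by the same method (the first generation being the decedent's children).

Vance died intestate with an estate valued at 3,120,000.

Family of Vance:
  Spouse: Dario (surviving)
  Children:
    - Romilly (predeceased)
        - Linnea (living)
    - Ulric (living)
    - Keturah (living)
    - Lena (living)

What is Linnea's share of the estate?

Linnea receives 450,000.

Dario first takes 120,000, leaving a balance of 3,000,000. Dario then takes two-fifths of the balance (1,200,000), for a total of 1,320,000. The remaining 1,800,000 passes to the descendants.
The descendants' portion (1,800,000) is divided into 4 shares of 450,000: Ulric, Keturah, and Lena each take 450,000; Romilly's 450,000 share passes to Romilly's issue.
Romilly's share (450,000) passes entirely to Linnea.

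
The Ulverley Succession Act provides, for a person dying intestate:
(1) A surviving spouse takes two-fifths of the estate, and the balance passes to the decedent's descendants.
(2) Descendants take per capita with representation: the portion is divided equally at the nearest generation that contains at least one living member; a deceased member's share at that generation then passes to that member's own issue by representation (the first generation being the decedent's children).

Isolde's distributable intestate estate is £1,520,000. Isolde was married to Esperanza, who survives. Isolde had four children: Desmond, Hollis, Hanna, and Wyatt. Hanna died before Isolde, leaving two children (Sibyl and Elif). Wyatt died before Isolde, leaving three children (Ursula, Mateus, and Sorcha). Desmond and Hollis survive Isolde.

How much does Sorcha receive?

Sorcha receives £76,000.

Esperanza takes two-fifths of £1,520,000 = £608,000. The remaining £912,000 passes to the descendants.
The descendants' portion (£912,000) is divided into 4 shares of £228,000: Desmond and Hollis each take £228,000; Hanna's £228,000 share passes to Hanna's issue; Wyatt's £228,000 share passes to Wyatt's issue.
Hanna's share (£228,000) is divided into 2 shares of £114,000: Sibyl and Elif each take £114,000.
Wyatt's share (£228,000) is divided into 3 shares of £76,000: Ursula, Mateus, and Sorcha each take £76,000.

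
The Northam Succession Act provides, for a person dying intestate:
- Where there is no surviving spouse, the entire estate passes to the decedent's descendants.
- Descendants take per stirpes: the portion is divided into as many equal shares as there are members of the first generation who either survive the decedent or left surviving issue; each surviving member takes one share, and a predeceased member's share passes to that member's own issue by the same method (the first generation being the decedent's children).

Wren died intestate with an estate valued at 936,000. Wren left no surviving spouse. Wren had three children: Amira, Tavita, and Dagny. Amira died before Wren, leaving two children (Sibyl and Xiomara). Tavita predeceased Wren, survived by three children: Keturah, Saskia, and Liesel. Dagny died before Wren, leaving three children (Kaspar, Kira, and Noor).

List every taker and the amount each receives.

Sibyl: 156,000; Xiomara: 156,000; Keturah: 104,000; Saskia: 104,000; Liesel: 104,000; Kaspar: 104,000; Kira: 104,000; Noor: 104,000

The entire 936,000 passes to the descendants.
That amount (936,000) is divided into 3 shares of 312,000: Amira's 312,000 share passes to Amira's issue; Tavita's 312,000 share passes to Tavita's issue; Dagny's 312,000 share passes to Dagny's issue.
Amira's share (312,000) is divided into 2 shares of 156,000: Sibyl and Xiomara each take 156,000.
Tavita's share (312,000) is divided into 3 shares of 104,000: Keturah, Saskia, and Liesel each take 104,000.
Dagny's share (312,000) is divided into 3 shares of 104,000: Kaspar, Kira, and Noor each take 104,000.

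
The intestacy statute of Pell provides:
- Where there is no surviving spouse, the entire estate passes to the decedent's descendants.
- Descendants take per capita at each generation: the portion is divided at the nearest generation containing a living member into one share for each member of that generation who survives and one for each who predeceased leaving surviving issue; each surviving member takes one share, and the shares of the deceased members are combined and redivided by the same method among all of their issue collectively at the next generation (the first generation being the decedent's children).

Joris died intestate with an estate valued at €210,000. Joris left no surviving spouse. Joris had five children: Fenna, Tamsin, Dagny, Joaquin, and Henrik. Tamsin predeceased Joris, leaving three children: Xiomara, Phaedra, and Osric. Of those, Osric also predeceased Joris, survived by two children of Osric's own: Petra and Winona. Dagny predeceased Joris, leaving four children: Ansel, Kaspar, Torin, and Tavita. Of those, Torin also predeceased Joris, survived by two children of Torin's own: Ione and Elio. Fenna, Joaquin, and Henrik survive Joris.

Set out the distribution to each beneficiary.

The entire €210,000 passes to the descendants.
That amount (€210,000) is divided at the children's generation into 5 shares of €42,000. Fenna, Joaquin, and Henrik each take €42,000. The 2 shares of the deceased (Tamsin and Dagny) are combined into a pool of €84,000.
That pool (€84,000) is divided at the grandchildren's generation into 7 shares of €12,000. Xiomara, Phaedra, Ansel, Kaspar, and Tavita each take €12,000. The 2 shares of the deceased (Osric and Torin) are combined into a pool of €24,000.
That pool (€24,000) is divided at the great-grandchildren's generation equally among Petra, Winona, Ione, and Elio: €6,000 each.

Fenna: €42,000; Xiomara: €12,000; Phaedra: €12,000; Petra: €6,000; Winona: €6,000; Ansel: €12,000; Kaspar: €12,000; Ione: €6,000; Elio: €6,000; Tavita: €12,000; Joaquin: €42,000; Henrik: €42,000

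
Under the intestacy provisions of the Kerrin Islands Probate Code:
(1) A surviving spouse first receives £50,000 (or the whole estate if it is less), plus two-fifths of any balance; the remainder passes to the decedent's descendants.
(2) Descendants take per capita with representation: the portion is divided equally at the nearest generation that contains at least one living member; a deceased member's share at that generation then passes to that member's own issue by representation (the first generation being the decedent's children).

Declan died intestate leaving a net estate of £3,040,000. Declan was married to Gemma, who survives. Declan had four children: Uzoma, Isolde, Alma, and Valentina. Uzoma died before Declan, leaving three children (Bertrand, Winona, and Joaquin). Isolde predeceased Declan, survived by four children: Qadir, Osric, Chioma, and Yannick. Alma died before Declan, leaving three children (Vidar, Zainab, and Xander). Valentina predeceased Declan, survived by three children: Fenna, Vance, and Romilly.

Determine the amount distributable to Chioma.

Chioma receives £138,000.

Gemma first takes £50,000, leaving a balance of £2,990,000. Gemma then takes two-fifths of the balance (£1,196,000), for a total of £1,246,000. The remaining £1,794,000 passes to the descendants.
No child survives, so the initial division is made at the grandchildren's generation.
The descendants' portion (£1,794,000) is divided into 13 shares of £138,000: Bertrand, Winona, Joaquin, Qadir, Osric, Chioma, Yannick, Vidar, Zainab, Xander, Fenna, Vance, and Romilly each take £138,000.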